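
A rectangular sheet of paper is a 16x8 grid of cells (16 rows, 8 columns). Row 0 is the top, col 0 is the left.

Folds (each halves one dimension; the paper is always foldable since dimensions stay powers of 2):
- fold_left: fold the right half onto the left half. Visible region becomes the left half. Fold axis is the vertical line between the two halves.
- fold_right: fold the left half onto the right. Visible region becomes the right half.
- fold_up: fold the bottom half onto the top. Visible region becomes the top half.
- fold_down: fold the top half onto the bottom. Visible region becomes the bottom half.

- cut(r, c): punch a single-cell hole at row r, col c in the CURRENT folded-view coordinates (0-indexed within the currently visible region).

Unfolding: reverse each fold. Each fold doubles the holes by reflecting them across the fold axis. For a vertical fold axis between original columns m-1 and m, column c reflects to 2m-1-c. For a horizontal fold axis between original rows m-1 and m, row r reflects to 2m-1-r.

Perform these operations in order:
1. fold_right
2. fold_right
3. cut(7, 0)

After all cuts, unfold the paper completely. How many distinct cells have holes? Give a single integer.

Op 1 fold_right: fold axis v@4; visible region now rows[0,16) x cols[4,8) = 16x4
Op 2 fold_right: fold axis v@6; visible region now rows[0,16) x cols[6,8) = 16x2
Op 3 cut(7, 0): punch at orig (7,6); cuts so far [(7, 6)]; region rows[0,16) x cols[6,8) = 16x2
Unfold 1 (reflect across v@6): 2 holes -> [(7, 5), (7, 6)]
Unfold 2 (reflect across v@4): 4 holes -> [(7, 1), (7, 2), (7, 5), (7, 6)]

Answer: 4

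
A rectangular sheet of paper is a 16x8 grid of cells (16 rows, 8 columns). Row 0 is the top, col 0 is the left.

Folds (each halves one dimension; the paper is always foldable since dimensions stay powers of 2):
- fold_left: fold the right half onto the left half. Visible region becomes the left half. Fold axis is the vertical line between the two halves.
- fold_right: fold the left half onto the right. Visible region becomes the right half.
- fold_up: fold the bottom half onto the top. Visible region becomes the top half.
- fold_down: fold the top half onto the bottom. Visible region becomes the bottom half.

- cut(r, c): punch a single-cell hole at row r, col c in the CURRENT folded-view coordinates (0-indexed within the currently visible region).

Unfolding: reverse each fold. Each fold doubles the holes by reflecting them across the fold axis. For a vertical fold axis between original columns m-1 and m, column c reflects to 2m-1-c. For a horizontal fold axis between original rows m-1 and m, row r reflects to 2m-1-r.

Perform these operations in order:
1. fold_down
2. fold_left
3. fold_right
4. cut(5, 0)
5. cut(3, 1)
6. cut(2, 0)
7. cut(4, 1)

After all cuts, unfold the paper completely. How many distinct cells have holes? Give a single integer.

Op 1 fold_down: fold axis h@8; visible region now rows[8,16) x cols[0,8) = 8x8
Op 2 fold_left: fold axis v@4; visible region now rows[8,16) x cols[0,4) = 8x4
Op 3 fold_right: fold axis v@2; visible region now rows[8,16) x cols[2,4) = 8x2
Op 4 cut(5, 0): punch at orig (13,2); cuts so far [(13, 2)]; region rows[8,16) x cols[2,4) = 8x2
Op 5 cut(3, 1): punch at orig (11,3); cuts so far [(11, 3), (13, 2)]; region rows[8,16) x cols[2,4) = 8x2
Op 6 cut(2, 0): punch at orig (10,2); cuts so far [(10, 2), (11, 3), (13, 2)]; region rows[8,16) x cols[2,4) = 8x2
Op 7 cut(4, 1): punch at orig (12,3); cuts so far [(10, 2), (11, 3), (12, 3), (13, 2)]; region rows[8,16) x cols[2,4) = 8x2
Unfold 1 (reflect across v@2): 8 holes -> [(10, 1), (10, 2), (11, 0), (11, 3), (12, 0), (12, 3), (13, 1), (13, 2)]
Unfold 2 (reflect across v@4): 16 holes -> [(10, 1), (10, 2), (10, 5), (10, 6), (11, 0), (11, 3), (11, 4), (11, 7), (12, 0), (12, 3), (12, 4), (12, 7), (13, 1), (13, 2), (13, 5), (13, 6)]
Unfold 3 (reflect across h@8): 32 holes -> [(2, 1), (2, 2), (2, 5), (2, 6), (3, 0), (3, 3), (3, 4), (3, 7), (4, 0), (4, 3), (4, 4), (4, 7), (5, 1), (5, 2), (5, 5), (5, 6), (10, 1), (10, 2), (10, 5), (10, 6), (11, 0), (11, 3), (11, 4), (11, 7), (12, 0), (12, 3), (12, 4), (12, 7), (13, 1), (13, 2), (13, 5), (13, 6)]

Answer: 32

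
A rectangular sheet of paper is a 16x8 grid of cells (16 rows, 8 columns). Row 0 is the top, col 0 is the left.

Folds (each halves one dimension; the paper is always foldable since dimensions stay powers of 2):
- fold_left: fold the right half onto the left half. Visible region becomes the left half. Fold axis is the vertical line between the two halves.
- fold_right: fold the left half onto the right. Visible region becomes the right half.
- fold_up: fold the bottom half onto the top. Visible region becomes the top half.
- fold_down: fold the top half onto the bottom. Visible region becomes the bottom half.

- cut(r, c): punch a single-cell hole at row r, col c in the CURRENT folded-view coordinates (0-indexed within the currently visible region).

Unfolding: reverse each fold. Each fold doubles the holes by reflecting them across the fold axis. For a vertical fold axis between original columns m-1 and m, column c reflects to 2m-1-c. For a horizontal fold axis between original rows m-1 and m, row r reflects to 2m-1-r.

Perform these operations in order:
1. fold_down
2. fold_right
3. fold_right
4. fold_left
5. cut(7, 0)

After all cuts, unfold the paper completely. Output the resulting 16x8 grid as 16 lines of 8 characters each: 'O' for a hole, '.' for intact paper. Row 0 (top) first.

Op 1 fold_down: fold axis h@8; visible region now rows[8,16) x cols[0,8) = 8x8
Op 2 fold_right: fold axis v@4; visible region now rows[8,16) x cols[4,8) = 8x4
Op 3 fold_right: fold axis v@6; visible region now rows[8,16) x cols[6,8) = 8x2
Op 4 fold_left: fold axis v@7; visible region now rows[8,16) x cols[6,7) = 8x1
Op 5 cut(7, 0): punch at orig (15,6); cuts so far [(15, 6)]; region rows[8,16) x cols[6,7) = 8x1
Unfold 1 (reflect across v@7): 2 holes -> [(15, 6), (15, 7)]
Unfold 2 (reflect across v@6): 4 holes -> [(15, 4), (15, 5), (15, 6), (15, 7)]
Unfold 3 (reflect across v@4): 8 holes -> [(15, 0), (15, 1), (15, 2), (15, 3), (15, 4), (15, 5), (15, 6), (15, 7)]
Unfold 4 (reflect across h@8): 16 holes -> [(0, 0), (0, 1), (0, 2), (0, 3), (0, 4), (0, 5), (0, 6), (0, 7), (15, 0), (15, 1), (15, 2), (15, 3), (15, 4), (15, 5), (15, 6), (15, 7)]

Answer: OOOOOOOO
........
........
........
........
........
........
........
........
........
........
........
........
........
........
OOOOOOOO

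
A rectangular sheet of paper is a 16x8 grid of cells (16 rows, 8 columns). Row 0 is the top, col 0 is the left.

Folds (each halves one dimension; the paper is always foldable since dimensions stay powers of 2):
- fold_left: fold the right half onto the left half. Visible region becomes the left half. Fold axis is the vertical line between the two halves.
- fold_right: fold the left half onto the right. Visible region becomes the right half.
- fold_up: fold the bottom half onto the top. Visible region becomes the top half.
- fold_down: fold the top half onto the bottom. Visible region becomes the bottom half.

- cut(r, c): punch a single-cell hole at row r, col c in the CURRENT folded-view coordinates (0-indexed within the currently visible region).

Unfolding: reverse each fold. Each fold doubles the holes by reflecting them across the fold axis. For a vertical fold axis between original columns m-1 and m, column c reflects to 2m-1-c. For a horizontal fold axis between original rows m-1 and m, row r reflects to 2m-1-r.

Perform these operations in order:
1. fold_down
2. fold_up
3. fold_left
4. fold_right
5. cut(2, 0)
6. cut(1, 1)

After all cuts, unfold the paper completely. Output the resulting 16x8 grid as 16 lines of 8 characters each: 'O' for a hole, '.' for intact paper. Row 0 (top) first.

Op 1 fold_down: fold axis h@8; visible region now rows[8,16) x cols[0,8) = 8x8
Op 2 fold_up: fold axis h@12; visible region now rows[8,12) x cols[0,8) = 4x8
Op 3 fold_left: fold axis v@4; visible region now rows[8,12) x cols[0,4) = 4x4
Op 4 fold_right: fold axis v@2; visible region now rows[8,12) x cols[2,4) = 4x2
Op 5 cut(2, 0): punch at orig (10,2); cuts so far [(10, 2)]; region rows[8,12) x cols[2,4) = 4x2
Op 6 cut(1, 1): punch at orig (9,3); cuts so far [(9, 3), (10, 2)]; region rows[8,12) x cols[2,4) = 4x2
Unfold 1 (reflect across v@2): 4 holes -> [(9, 0), (9, 3), (10, 1), (10, 2)]
Unfold 2 (reflect across v@4): 8 holes -> [(9, 0), (9, 3), (9, 4), (9, 7), (10, 1), (10, 2), (10, 5), (10, 6)]
Unfold 3 (reflect across h@12): 16 holes -> [(9, 0), (9, 3), (9, 4), (9, 7), (10, 1), (10, 2), (10, 5), (10, 6), (13, 1), (13, 2), (13, 5), (13, 6), (14, 0), (14, 3), (14, 4), (14, 7)]
Unfold 4 (reflect across h@8): 32 holes -> [(1, 0), (1, 3), (1, 4), (1, 7), (2, 1), (2, 2), (2, 5), (2, 6), (5, 1), (5, 2), (5, 5), (5, 6), (6, 0), (6, 3), (6, 4), (6, 7), (9, 0), (9, 3), (9, 4), (9, 7), (10, 1), (10, 2), (10, 5), (10, 6), (13, 1), (13, 2), (13, 5), (13, 6), (14, 0), (14, 3), (14, 4), (14, 7)]

Answer: ........
O..OO..O
.OO..OO.
........
........
.OO..OO.
O..OO..O
........
........
O..OO..O
.OO..OO.
........
........
.OO..OO.
O..OO..O
........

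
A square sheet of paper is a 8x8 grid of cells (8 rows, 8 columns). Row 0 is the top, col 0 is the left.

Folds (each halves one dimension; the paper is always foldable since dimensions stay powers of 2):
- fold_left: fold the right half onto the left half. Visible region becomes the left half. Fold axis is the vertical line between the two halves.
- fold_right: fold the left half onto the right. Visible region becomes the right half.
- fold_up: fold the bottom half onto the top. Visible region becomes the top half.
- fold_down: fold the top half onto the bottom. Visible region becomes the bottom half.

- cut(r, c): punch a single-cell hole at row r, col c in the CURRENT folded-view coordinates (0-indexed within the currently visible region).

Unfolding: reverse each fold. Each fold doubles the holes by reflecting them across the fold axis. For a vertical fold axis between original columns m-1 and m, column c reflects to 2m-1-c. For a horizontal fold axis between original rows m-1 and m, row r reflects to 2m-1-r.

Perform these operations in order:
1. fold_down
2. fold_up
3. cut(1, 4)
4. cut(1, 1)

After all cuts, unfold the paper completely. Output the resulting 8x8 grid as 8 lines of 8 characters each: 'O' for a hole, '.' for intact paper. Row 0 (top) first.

Answer: ........
.O..O...
.O..O...
........
........
.O..O...
.O..O...
........

Derivation:
Op 1 fold_down: fold axis h@4; visible region now rows[4,8) x cols[0,8) = 4x8
Op 2 fold_up: fold axis h@6; visible region now rows[4,6) x cols[0,8) = 2x8
Op 3 cut(1, 4): punch at orig (5,4); cuts so far [(5, 4)]; region rows[4,6) x cols[0,8) = 2x8
Op 4 cut(1, 1): punch at orig (5,1); cuts so far [(5, 1), (5, 4)]; region rows[4,6) x cols[0,8) = 2x8
Unfold 1 (reflect across h@6): 4 holes -> [(5, 1), (5, 4), (6, 1), (6, 4)]
Unfold 2 (reflect across h@4): 8 holes -> [(1, 1), (1, 4), (2, 1), (2, 4), (5, 1), (5, 4), (6, 1), (6, 4)]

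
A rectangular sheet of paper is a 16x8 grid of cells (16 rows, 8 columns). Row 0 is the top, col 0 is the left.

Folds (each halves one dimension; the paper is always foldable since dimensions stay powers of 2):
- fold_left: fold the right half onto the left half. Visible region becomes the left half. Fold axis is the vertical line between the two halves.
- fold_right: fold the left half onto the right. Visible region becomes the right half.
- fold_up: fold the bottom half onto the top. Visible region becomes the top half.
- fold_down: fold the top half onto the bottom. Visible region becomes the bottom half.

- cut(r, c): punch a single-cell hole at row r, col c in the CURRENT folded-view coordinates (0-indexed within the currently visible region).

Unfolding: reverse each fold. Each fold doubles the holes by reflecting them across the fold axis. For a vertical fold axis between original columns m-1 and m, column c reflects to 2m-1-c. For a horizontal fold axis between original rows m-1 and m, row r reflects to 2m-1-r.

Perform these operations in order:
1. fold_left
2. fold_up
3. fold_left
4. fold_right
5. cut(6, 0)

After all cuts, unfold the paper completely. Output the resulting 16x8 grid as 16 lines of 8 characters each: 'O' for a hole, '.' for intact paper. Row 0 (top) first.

Op 1 fold_left: fold axis v@4; visible region now rows[0,16) x cols[0,4) = 16x4
Op 2 fold_up: fold axis h@8; visible region now rows[0,8) x cols[0,4) = 8x4
Op 3 fold_left: fold axis v@2; visible region now rows[0,8) x cols[0,2) = 8x2
Op 4 fold_right: fold axis v@1; visible region now rows[0,8) x cols[1,2) = 8x1
Op 5 cut(6, 0): punch at orig (6,1); cuts so far [(6, 1)]; region rows[0,8) x cols[1,2) = 8x1
Unfold 1 (reflect across v@1): 2 holes -> [(6, 0), (6, 1)]
Unfold 2 (reflect across v@2): 4 holes -> [(6, 0), (6, 1), (6, 2), (6, 3)]
Unfold 3 (reflect across h@8): 8 holes -> [(6, 0), (6, 1), (6, 2), (6, 3), (9, 0), (9, 1), (9, 2), (9, 3)]
Unfold 4 (reflect across v@4): 16 holes -> [(6, 0), (6, 1), (6, 2), (6, 3), (6, 4), (6, 5), (6, 6), (6, 7), (9, 0), (9, 1), (9, 2), (9, 3), (9, 4), (9, 5), (9, 6), (9, 7)]

Answer: ........
........
........
........
........
........
OOOOOOOO
........
........
OOOOOOOO
........
........
........
........
........
........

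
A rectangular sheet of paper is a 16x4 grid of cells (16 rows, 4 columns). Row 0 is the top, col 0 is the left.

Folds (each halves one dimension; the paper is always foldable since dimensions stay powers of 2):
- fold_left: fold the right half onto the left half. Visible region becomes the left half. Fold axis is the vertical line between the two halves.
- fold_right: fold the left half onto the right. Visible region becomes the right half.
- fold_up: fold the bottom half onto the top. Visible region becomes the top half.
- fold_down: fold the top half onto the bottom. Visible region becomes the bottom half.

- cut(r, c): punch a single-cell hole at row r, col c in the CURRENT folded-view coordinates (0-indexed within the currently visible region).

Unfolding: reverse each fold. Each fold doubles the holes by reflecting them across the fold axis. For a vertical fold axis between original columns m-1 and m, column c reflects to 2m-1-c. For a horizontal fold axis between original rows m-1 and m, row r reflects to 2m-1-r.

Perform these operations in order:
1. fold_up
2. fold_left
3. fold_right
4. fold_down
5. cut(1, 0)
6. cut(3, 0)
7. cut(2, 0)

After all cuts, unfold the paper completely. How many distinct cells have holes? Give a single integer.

Answer: 48

Derivation:
Op 1 fold_up: fold axis h@8; visible region now rows[0,8) x cols[0,4) = 8x4
Op 2 fold_left: fold axis v@2; visible region now rows[0,8) x cols[0,2) = 8x2
Op 3 fold_right: fold axis v@1; visible region now rows[0,8) x cols[1,2) = 8x1
Op 4 fold_down: fold axis h@4; visible region now rows[4,8) x cols[1,2) = 4x1
Op 5 cut(1, 0): punch at orig (5,1); cuts so far [(5, 1)]; region rows[4,8) x cols[1,2) = 4x1
Op 6 cut(3, 0): punch at orig (7,1); cuts so far [(5, 1), (7, 1)]; region rows[4,8) x cols[1,2) = 4x1
Op 7 cut(2, 0): punch at orig (6,1); cuts so far [(5, 1), (6, 1), (7, 1)]; region rows[4,8) x cols[1,2) = 4x1
Unfold 1 (reflect across h@4): 6 holes -> [(0, 1), (1, 1), (2, 1), (5, 1), (6, 1), (7, 1)]
Unfold 2 (reflect across v@1): 12 holes -> [(0, 0), (0, 1), (1, 0), (1, 1), (2, 0), (2, 1), (5, 0), (5, 1), (6, 0), (6, 1), (7, 0), (7, 1)]
Unfold 3 (reflect across v@2): 24 holes -> [(0, 0), (0, 1), (0, 2), (0, 3), (1, 0), (1, 1), (1, 2), (1, 3), (2, 0), (2, 1), (2, 2), (2, 3), (5, 0), (5, 1), (5, 2), (5, 3), (6, 0), (6, 1), (6, 2), (6, 3), (7, 0), (7, 1), (7, 2), (7, 3)]
Unfold 4 (reflect across h@8): 48 holes -> [(0, 0), (0, 1), (0, 2), (0, 3), (1, 0), (1, 1), (1, 2), (1, 3), (2, 0), (2, 1), (2, 2), (2, 3), (5, 0), (5, 1), (5, 2), (5, 3), (6, 0), (6, 1), (6, 2), (6, 3), (7, 0), (7, 1), (7, 2), (7, 3), (8, 0), (8, 1), (8, 2), (8, 3), (9, 0), (9, 1), (9, 2), (9, 3), (10, 0), (10, 1), (10, 2), (10, 3), (13, 0), (13, 1), (13, 2), (13, 3), (14, 0), (14, 1), (14, 2), (14, 3), (15, 0), (15, 1), (15, 2), (15, 3)]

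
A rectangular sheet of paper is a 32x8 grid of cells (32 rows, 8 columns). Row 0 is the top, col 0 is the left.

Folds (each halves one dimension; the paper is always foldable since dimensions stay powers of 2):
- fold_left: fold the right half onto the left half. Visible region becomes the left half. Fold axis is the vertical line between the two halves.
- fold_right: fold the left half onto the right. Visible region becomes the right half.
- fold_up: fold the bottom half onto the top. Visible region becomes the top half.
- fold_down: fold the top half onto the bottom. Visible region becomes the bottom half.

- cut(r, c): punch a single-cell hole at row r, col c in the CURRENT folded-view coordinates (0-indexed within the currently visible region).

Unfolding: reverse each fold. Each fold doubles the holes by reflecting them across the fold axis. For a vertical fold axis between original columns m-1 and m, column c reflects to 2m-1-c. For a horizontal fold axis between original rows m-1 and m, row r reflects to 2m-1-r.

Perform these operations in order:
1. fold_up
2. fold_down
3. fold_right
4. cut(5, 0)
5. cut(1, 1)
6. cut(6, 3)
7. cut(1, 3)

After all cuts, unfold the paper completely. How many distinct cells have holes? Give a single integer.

Op 1 fold_up: fold axis h@16; visible region now rows[0,16) x cols[0,8) = 16x8
Op 2 fold_down: fold axis h@8; visible region now rows[8,16) x cols[0,8) = 8x8
Op 3 fold_right: fold axis v@4; visible region now rows[8,16) x cols[4,8) = 8x4
Op 4 cut(5, 0): punch at orig (13,4); cuts so far [(13, 4)]; region rows[8,16) x cols[4,8) = 8x4
Op 5 cut(1, 1): punch at orig (9,5); cuts so far [(9, 5), (13, 4)]; region rows[8,16) x cols[4,8) = 8x4
Op 6 cut(6, 3): punch at orig (14,7); cuts so far [(9, 5), (13, 4), (14, 7)]; region rows[8,16) x cols[4,8) = 8x4
Op 7 cut(1, 3): punch at orig (9,7); cuts so far [(9, 5), (9, 7), (13, 4), (14, 7)]; region rows[8,16) x cols[4,8) = 8x4
Unfold 1 (reflect across v@4): 8 holes -> [(9, 0), (9, 2), (9, 5), (9, 7), (13, 3), (13, 4), (14, 0), (14, 7)]
Unfold 2 (reflect across h@8): 16 holes -> [(1, 0), (1, 7), (2, 3), (2, 4), (6, 0), (6, 2), (6, 5), (6, 7), (9, 0), (9, 2), (9, 5), (9, 7), (13, 3), (13, 4), (14, 0), (14, 7)]
Unfold 3 (reflect across h@16): 32 holes -> [(1, 0), (1, 7), (2, 3), (2, 4), (6, 0), (6, 2), (6, 5), (6, 7), (9, 0), (9, 2), (9, 5), (9, 7), (13, 3), (13, 4), (14, 0), (14, 7), (17, 0), (17, 7), (18, 3), (18, 4), (22, 0), (22, 2), (22, 5), (22, 7), (25, 0), (25, 2), (25, 5), (25, 7), (29, 3), (29, 4), (30, 0), (30, 7)]

Answer: 32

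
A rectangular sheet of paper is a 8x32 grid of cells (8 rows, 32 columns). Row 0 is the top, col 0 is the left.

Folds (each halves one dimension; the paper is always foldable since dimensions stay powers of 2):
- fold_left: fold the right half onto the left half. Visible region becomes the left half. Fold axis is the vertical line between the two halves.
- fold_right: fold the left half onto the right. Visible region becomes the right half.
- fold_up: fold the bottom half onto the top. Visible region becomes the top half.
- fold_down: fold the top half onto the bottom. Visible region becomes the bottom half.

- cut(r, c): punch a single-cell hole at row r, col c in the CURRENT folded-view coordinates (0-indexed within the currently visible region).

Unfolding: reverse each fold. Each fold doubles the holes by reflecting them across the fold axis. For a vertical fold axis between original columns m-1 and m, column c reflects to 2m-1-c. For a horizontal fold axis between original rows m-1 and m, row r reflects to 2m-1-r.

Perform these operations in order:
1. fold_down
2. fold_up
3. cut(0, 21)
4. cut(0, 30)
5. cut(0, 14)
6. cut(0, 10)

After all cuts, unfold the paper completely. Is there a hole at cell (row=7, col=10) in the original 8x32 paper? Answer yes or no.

Answer: yes

Derivation:
Op 1 fold_down: fold axis h@4; visible region now rows[4,8) x cols[0,32) = 4x32
Op 2 fold_up: fold axis h@6; visible region now rows[4,6) x cols[0,32) = 2x32
Op 3 cut(0, 21): punch at orig (4,21); cuts so far [(4, 21)]; region rows[4,6) x cols[0,32) = 2x32
Op 4 cut(0, 30): punch at orig (4,30); cuts so far [(4, 21), (4, 30)]; region rows[4,6) x cols[0,32) = 2x32
Op 5 cut(0, 14): punch at orig (4,14); cuts so far [(4, 14), (4, 21), (4, 30)]; region rows[4,6) x cols[0,32) = 2x32
Op 6 cut(0, 10): punch at orig (4,10); cuts so far [(4, 10), (4, 14), (4, 21), (4, 30)]; region rows[4,6) x cols[0,32) = 2x32
Unfold 1 (reflect across h@6): 8 holes -> [(4, 10), (4, 14), (4, 21), (4, 30), (7, 10), (7, 14), (7, 21), (7, 30)]
Unfold 2 (reflect across h@4): 16 holes -> [(0, 10), (0, 14), (0, 21), (0, 30), (3, 10), (3, 14), (3, 21), (3, 30), (4, 10), (4, 14), (4, 21), (4, 30), (7, 10), (7, 14), (7, 21), (7, 30)]
Holes: [(0, 10), (0, 14), (0, 21), (0, 30), (3, 10), (3, 14), (3, 21), (3, 30), (4, 10), (4, 14), (4, 21), (4, 30), (7, 10), (7, 14), (7, 21), (7, 30)]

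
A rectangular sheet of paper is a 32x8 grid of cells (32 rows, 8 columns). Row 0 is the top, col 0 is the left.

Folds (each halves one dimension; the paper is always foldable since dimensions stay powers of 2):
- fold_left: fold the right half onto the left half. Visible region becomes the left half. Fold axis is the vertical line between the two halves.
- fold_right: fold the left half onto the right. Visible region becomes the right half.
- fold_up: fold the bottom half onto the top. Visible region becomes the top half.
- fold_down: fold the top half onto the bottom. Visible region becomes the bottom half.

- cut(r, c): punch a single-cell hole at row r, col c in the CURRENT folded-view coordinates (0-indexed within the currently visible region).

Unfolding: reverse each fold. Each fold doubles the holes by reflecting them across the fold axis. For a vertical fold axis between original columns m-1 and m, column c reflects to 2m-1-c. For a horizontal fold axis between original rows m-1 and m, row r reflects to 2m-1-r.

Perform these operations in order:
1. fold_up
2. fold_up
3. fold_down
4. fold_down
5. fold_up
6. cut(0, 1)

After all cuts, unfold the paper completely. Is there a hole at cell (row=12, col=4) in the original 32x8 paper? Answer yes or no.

Answer: no

Derivation:
Op 1 fold_up: fold axis h@16; visible region now rows[0,16) x cols[0,8) = 16x8
Op 2 fold_up: fold axis h@8; visible region now rows[0,8) x cols[0,8) = 8x8
Op 3 fold_down: fold axis h@4; visible region now rows[4,8) x cols[0,8) = 4x8
Op 4 fold_down: fold axis h@6; visible region now rows[6,8) x cols[0,8) = 2x8
Op 5 fold_up: fold axis h@7; visible region now rows[6,7) x cols[0,8) = 1x8
Op 6 cut(0, 1): punch at orig (6,1); cuts so far [(6, 1)]; region rows[6,7) x cols[0,8) = 1x8
Unfold 1 (reflect across h@7): 2 holes -> [(6, 1), (7, 1)]
Unfold 2 (reflect across h@6): 4 holes -> [(4, 1), (5, 1), (6, 1), (7, 1)]
Unfold 3 (reflect across h@4): 8 holes -> [(0, 1), (1, 1), (2, 1), (3, 1), (4, 1), (5, 1), (6, 1), (7, 1)]
Unfold 4 (reflect across h@8): 16 holes -> [(0, 1), (1, 1), (2, 1), (3, 1), (4, 1), (5, 1), (6, 1), (7, 1), (8, 1), (9, 1), (10, 1), (11, 1), (12, 1), (13, 1), (14, 1), (15, 1)]
Unfold 5 (reflect across h@16): 32 holes -> [(0, 1), (1, 1), (2, 1), (3, 1), (4, 1), (5, 1), (6, 1), (7, 1), (8, 1), (9, 1), (10, 1), (11, 1), (12, 1), (13, 1), (14, 1), (15, 1), (16, 1), (17, 1), (18, 1), (19, 1), (20, 1), (21, 1), (22, 1), (23, 1), (24, 1), (25, 1), (26, 1), (27, 1), (28, 1), (29, 1), (30, 1), (31, 1)]
Holes: [(0, 1), (1, 1), (2, 1), (3, 1), (4, 1), (5, 1), (6, 1), (7, 1), (8, 1), (9, 1), (10, 1), (11, 1), (12, 1), (13, 1), (14, 1), (15, 1), (16, 1), (17, 1), (18, 1), (19, 1), (20, 1), (21, 1), (22, 1), (23, 1), (24, 1), (25, 1), (26, 1), (27, 1), (28, 1), (29, 1), (30, 1), (31, 1)]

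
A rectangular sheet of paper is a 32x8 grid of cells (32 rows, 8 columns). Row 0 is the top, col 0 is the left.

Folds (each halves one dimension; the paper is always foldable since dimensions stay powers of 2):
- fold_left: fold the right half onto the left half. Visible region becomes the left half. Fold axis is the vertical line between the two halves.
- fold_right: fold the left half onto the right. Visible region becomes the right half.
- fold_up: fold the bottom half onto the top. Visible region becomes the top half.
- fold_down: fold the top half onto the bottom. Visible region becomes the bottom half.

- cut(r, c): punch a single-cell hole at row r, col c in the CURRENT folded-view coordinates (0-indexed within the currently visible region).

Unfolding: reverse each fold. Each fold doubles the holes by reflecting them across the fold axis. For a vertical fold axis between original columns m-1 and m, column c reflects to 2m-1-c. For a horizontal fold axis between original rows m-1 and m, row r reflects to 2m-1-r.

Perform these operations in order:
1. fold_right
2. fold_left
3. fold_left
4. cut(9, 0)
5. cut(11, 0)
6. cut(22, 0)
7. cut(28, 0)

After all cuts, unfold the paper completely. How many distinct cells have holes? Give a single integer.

Op 1 fold_right: fold axis v@4; visible region now rows[0,32) x cols[4,8) = 32x4
Op 2 fold_left: fold axis v@6; visible region now rows[0,32) x cols[4,6) = 32x2
Op 3 fold_left: fold axis v@5; visible region now rows[0,32) x cols[4,5) = 32x1
Op 4 cut(9, 0): punch at orig (9,4); cuts so far [(9, 4)]; region rows[0,32) x cols[4,5) = 32x1
Op 5 cut(11, 0): punch at orig (11,4); cuts so far [(9, 4), (11, 4)]; region rows[0,32) x cols[4,5) = 32x1
Op 6 cut(22, 0): punch at orig (22,4); cuts so far [(9, 4), (11, 4), (22, 4)]; region rows[0,32) x cols[4,5) = 32x1
Op 7 cut(28, 0): punch at orig (28,4); cuts so far [(9, 4), (11, 4), (22, 4), (28, 4)]; region rows[0,32) x cols[4,5) = 32x1
Unfold 1 (reflect across v@5): 8 holes -> [(9, 4), (9, 5), (11, 4), (11, 5), (22, 4), (22, 5), (28, 4), (28, 5)]
Unfold 2 (reflect across v@6): 16 holes -> [(9, 4), (9, 5), (9, 6), (9, 7), (11, 4), (11, 5), (11, 6), (11, 7), (22, 4), (22, 5), (22, 6), (22, 7), (28, 4), (28, 5), (28, 6), (28, 7)]
Unfold 3 (reflect across v@4): 32 holes -> [(9, 0), (9, 1), (9, 2), (9, 3), (9, 4), (9, 5), (9, 6), (9, 7), (11, 0), (11, 1), (11, 2), (11, 3), (11, 4), (11, 5), (11, 6), (11, 7), (22, 0), (22, 1), (22, 2), (22, 3), (22, 4), (22, 5), (22, 6), (22, 7), (28, 0), (28, 1), (28, 2), (28, 3), (28, 4), (28, 5), (28, 6), (28, 7)]

Answer: 32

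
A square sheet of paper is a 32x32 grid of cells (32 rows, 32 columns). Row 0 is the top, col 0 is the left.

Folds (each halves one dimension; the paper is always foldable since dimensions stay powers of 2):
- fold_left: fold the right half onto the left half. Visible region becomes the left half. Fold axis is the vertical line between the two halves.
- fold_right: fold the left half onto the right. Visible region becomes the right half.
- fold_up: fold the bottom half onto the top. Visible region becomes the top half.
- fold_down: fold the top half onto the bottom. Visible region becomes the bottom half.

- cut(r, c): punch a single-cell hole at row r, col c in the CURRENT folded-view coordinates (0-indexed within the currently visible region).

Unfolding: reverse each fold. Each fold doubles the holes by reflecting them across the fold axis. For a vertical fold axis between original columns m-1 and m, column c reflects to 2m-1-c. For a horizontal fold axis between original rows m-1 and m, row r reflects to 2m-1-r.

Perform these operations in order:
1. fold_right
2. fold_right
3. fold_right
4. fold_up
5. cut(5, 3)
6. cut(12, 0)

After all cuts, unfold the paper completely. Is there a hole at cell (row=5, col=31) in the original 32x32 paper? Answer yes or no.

Op 1 fold_right: fold axis v@16; visible region now rows[0,32) x cols[16,32) = 32x16
Op 2 fold_right: fold axis v@24; visible region now rows[0,32) x cols[24,32) = 32x8
Op 3 fold_right: fold axis v@28; visible region now rows[0,32) x cols[28,32) = 32x4
Op 4 fold_up: fold axis h@16; visible region now rows[0,16) x cols[28,32) = 16x4
Op 5 cut(5, 3): punch at orig (5,31); cuts so far [(5, 31)]; region rows[0,16) x cols[28,32) = 16x4
Op 6 cut(12, 0): punch at orig (12,28); cuts so far [(5, 31), (12, 28)]; region rows[0,16) x cols[28,32) = 16x4
Unfold 1 (reflect across h@16): 4 holes -> [(5, 31), (12, 28), (19, 28), (26, 31)]
Unfold 2 (reflect across v@28): 8 holes -> [(5, 24), (5, 31), (12, 27), (12, 28), (19, 27), (19, 28), (26, 24), (26, 31)]
Unfold 3 (reflect across v@24): 16 holes -> [(5, 16), (5, 23), (5, 24), (5, 31), (12, 19), (12, 20), (12, 27), (12, 28), (19, 19), (19, 20), (19, 27), (19, 28), (26, 16), (26, 23), (26, 24), (26, 31)]
Unfold 4 (reflect across v@16): 32 holes -> [(5, 0), (5, 7), (5, 8), (5, 15), (5, 16), (5, 23), (5, 24), (5, 31), (12, 3), (12, 4), (12, 11), (12, 12), (12, 19), (12, 20), (12, 27), (12, 28), (19, 3), (19, 4), (19, 11), (19, 12), (19, 19), (19, 20), (19, 27), (19, 28), (26, 0), (26, 7), (26, 8), (26, 15), (26, 16), (26, 23), (26, 24), (26, 31)]
Holes: [(5, 0), (5, 7), (5, 8), (5, 15), (5, 16), (5, 23), (5, 24), (5, 31), (12, 3), (12, 4), (12, 11), (12, 12), (12, 19), (12, 20), (12, 27), (12, 28), (19, 3), (19, 4), (19, 11), (19, 12), (19, 19), (19, 20), (19, 27), (19, 28), (26, 0), (26, 7), (26, 8), (26, 15), (26, 16), (26, 23), (26, 24), (26, 31)]

Answer: yes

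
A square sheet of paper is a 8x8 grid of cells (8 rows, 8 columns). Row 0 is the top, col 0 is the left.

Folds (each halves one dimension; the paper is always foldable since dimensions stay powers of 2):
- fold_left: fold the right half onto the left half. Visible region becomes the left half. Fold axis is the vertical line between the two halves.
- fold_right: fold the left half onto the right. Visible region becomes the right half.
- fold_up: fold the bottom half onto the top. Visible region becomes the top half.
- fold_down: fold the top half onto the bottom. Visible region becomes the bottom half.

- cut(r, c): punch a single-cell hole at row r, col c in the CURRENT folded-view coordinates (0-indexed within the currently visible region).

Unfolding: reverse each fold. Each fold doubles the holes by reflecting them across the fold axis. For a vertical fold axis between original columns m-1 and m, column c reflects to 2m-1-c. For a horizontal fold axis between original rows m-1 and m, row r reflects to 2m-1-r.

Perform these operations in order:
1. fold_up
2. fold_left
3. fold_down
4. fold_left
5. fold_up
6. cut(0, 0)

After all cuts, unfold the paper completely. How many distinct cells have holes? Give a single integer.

Answer: 32

Derivation:
Op 1 fold_up: fold axis h@4; visible region now rows[0,4) x cols[0,8) = 4x8
Op 2 fold_left: fold axis v@4; visible region now rows[0,4) x cols[0,4) = 4x4
Op 3 fold_down: fold axis h@2; visible region now rows[2,4) x cols[0,4) = 2x4
Op 4 fold_left: fold axis v@2; visible region now rows[2,4) x cols[0,2) = 2x2
Op 5 fold_up: fold axis h@3; visible region now rows[2,3) x cols[0,2) = 1x2
Op 6 cut(0, 0): punch at orig (2,0); cuts so far [(2, 0)]; region rows[2,3) x cols[0,2) = 1x2
Unfold 1 (reflect across h@3): 2 holes -> [(2, 0), (3, 0)]
Unfold 2 (reflect across v@2): 4 holes -> [(2, 0), (2, 3), (3, 0), (3, 3)]
Unfold 3 (reflect across h@2): 8 holes -> [(0, 0), (0, 3), (1, 0), (1, 3), (2, 0), (2, 3), (3, 0), (3, 3)]
Unfold 4 (reflect across v@4): 16 holes -> [(0, 0), (0, 3), (0, 4), (0, 7), (1, 0), (1, 3), (1, 4), (1, 7), (2, 0), (2, 3), (2, 4), (2, 7), (3, 0), (3, 3), (3, 4), (3, 7)]
Unfold 5 (reflect across h@4): 32 holes -> [(0, 0), (0, 3), (0, 4), (0, 7), (1, 0), (1, 3), (1, 4), (1, 7), (2, 0), (2, 3), (2, 4), (2, 7), (3, 0), (3, 3), (3, 4), (3, 7), (4, 0), (4, 3), (4, 4), (4, 7), (5, 0), (5, 3), (5, 4), (5, 7), (6, 0), (6, 3), (6, 4), (6, 7), (7, 0), (7, 3), (7, 4), (7, 7)]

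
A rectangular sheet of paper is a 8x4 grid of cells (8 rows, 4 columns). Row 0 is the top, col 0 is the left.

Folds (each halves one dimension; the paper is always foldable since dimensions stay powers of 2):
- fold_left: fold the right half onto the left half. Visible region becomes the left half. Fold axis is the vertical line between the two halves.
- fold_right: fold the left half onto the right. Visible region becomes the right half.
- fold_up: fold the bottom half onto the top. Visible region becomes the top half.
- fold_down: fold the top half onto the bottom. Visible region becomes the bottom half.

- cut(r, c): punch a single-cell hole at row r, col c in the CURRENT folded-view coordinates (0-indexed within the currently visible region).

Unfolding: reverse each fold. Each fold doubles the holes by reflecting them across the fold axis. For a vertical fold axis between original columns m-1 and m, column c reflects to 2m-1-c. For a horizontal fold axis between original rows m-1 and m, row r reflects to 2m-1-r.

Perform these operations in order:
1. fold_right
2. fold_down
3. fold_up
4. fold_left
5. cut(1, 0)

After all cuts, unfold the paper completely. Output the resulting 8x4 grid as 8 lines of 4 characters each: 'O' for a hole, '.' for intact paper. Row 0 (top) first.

Answer: ....
OOOO
OOOO
....
....
OOOO
OOOO
....

Derivation:
Op 1 fold_right: fold axis v@2; visible region now rows[0,8) x cols[2,4) = 8x2
Op 2 fold_down: fold axis h@4; visible region now rows[4,8) x cols[2,4) = 4x2
Op 3 fold_up: fold axis h@6; visible region now rows[4,6) x cols[2,4) = 2x2
Op 4 fold_left: fold axis v@3; visible region now rows[4,6) x cols[2,3) = 2x1
Op 5 cut(1, 0): punch at orig (5,2); cuts so far [(5, 2)]; region rows[4,6) x cols[2,3) = 2x1
Unfold 1 (reflect across v@3): 2 holes -> [(5, 2), (5, 3)]
Unfold 2 (reflect across h@6): 4 holes -> [(5, 2), (5, 3), (6, 2), (6, 3)]
Unfold 3 (reflect across h@4): 8 holes -> [(1, 2), (1, 3), (2, 2), (2, 3), (5, 2), (5, 3), (6, 2), (6, 3)]
Unfold 4 (reflect across v@2): 16 holes -> [(1, 0), (1, 1), (1, 2), (1, 3), (2, 0), (2, 1), (2, 2), (2, 3), (5, 0), (5, 1), (5, 2), (5, 3), (6, 0), (6, 1), (6, 2), (6, 3)]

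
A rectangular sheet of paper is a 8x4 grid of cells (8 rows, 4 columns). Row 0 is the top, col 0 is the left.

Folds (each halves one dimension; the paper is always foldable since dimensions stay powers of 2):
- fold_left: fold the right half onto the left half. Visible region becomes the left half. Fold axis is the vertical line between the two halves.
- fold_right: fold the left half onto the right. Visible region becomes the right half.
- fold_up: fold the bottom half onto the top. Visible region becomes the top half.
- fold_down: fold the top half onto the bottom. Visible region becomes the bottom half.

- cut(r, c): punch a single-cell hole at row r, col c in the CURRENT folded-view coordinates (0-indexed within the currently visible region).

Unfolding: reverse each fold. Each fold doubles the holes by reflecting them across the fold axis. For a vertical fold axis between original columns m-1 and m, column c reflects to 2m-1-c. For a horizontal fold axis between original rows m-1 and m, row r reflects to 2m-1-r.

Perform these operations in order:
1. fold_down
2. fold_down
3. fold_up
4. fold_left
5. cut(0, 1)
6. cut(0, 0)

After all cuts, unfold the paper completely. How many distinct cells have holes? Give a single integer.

Op 1 fold_down: fold axis h@4; visible region now rows[4,8) x cols[0,4) = 4x4
Op 2 fold_down: fold axis h@6; visible region now rows[6,8) x cols[0,4) = 2x4
Op 3 fold_up: fold axis h@7; visible region now rows[6,7) x cols[0,4) = 1x4
Op 4 fold_left: fold axis v@2; visible region now rows[6,7) x cols[0,2) = 1x2
Op 5 cut(0, 1): punch at orig (6,1); cuts so far [(6, 1)]; region rows[6,7) x cols[0,2) = 1x2
Op 6 cut(0, 0): punch at orig (6,0); cuts so far [(6, 0), (6, 1)]; region rows[6,7) x cols[0,2) = 1x2
Unfold 1 (reflect across v@2): 4 holes -> [(6, 0), (6, 1), (6, 2), (6, 3)]
Unfold 2 (reflect across h@7): 8 holes -> [(6, 0), (6, 1), (6, 2), (6, 3), (7, 0), (7, 1), (7, 2), (7, 3)]
Unfold 3 (reflect across h@6): 16 holes -> [(4, 0), (4, 1), (4, 2), (4, 3), (5, 0), (5, 1), (5, 2), (5, 3), (6, 0), (6, 1), (6, 2), (6, 3), (7, 0), (7, 1), (7, 2), (7, 3)]
Unfold 4 (reflect across h@4): 32 holes -> [(0, 0), (0, 1), (0, 2), (0, 3), (1, 0), (1, 1), (1, 2), (1, 3), (2, 0), (2, 1), (2, 2), (2, 3), (3, 0), (3, 1), (3, 2), (3, 3), (4, 0), (4, 1), (4, 2), (4, 3), (5, 0), (5, 1), (5, 2), (5, 3), (6, 0), (6, 1), (6, 2), (6, 3), (7, 0), (7, 1), (7, 2), (7, 3)]

Answer: 32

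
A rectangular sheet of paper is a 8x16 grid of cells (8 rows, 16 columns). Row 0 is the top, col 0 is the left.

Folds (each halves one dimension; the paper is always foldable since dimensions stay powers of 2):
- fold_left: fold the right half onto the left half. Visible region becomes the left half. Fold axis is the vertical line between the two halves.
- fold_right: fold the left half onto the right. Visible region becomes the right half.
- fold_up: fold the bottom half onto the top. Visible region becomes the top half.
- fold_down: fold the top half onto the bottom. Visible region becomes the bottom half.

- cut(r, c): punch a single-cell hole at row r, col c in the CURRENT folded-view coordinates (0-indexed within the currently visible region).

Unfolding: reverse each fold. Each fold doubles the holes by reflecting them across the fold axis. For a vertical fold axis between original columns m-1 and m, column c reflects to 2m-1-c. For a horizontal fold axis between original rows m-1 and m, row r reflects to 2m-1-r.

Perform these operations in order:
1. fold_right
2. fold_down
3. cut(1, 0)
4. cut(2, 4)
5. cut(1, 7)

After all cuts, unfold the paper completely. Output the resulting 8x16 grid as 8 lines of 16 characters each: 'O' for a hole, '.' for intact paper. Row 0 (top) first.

Answer: ................
...O........O...
O......OO......O
................
................
O......OO......O
...O........O...
................

Derivation:
Op 1 fold_right: fold axis v@8; visible region now rows[0,8) x cols[8,16) = 8x8
Op 2 fold_down: fold axis h@4; visible region now rows[4,8) x cols[8,16) = 4x8
Op 3 cut(1, 0): punch at orig (5,8); cuts so far [(5, 8)]; region rows[4,8) x cols[8,16) = 4x8
Op 4 cut(2, 4): punch at orig (6,12); cuts so far [(5, 8), (6, 12)]; region rows[4,8) x cols[8,16) = 4x8
Op 5 cut(1, 7): punch at orig (5,15); cuts so far [(5, 8), (5, 15), (6, 12)]; region rows[4,8) x cols[8,16) = 4x8
Unfold 1 (reflect across h@4): 6 holes -> [(1, 12), (2, 8), (2, 15), (5, 8), (5, 15), (6, 12)]
Unfold 2 (reflect across v@8): 12 holes -> [(1, 3), (1, 12), (2, 0), (2, 7), (2, 8), (2, 15), (5, 0), (5, 7), (5, 8), (5, 15), (6, 3), (6, 12)]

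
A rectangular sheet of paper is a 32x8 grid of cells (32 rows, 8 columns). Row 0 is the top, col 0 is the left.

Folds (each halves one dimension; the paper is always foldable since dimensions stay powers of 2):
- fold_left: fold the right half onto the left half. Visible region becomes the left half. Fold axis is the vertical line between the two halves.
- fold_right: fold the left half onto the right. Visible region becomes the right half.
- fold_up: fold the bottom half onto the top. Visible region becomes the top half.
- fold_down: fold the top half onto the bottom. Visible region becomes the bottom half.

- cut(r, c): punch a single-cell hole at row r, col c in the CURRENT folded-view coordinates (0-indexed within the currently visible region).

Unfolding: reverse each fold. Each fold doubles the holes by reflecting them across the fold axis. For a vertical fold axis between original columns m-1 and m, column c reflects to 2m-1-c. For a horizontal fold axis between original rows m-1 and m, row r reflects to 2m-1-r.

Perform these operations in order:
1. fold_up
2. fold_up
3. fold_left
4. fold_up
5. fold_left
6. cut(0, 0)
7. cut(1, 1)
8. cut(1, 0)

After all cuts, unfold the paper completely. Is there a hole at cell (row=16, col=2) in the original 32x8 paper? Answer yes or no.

Answer: no

Derivation:
Op 1 fold_up: fold axis h@16; visible region now rows[0,16) x cols[0,8) = 16x8
Op 2 fold_up: fold axis h@8; visible region now rows[0,8) x cols[0,8) = 8x8
Op 3 fold_left: fold axis v@4; visible region now rows[0,8) x cols[0,4) = 8x4
Op 4 fold_up: fold axis h@4; visible region now rows[0,4) x cols[0,4) = 4x4
Op 5 fold_left: fold axis v@2; visible region now rows[0,4) x cols[0,2) = 4x2
Op 6 cut(0, 0): punch at orig (0,0); cuts so far [(0, 0)]; region rows[0,4) x cols[0,2) = 4x2
Op 7 cut(1, 1): punch at orig (1,1); cuts so far [(0, 0), (1, 1)]; region rows[0,4) x cols[0,2) = 4x2
Op 8 cut(1, 0): punch at orig (1,0); cuts so far [(0, 0), (1, 0), (1, 1)]; region rows[0,4) x cols[0,2) = 4x2
Unfold 1 (reflect across v@2): 6 holes -> [(0, 0), (0, 3), (1, 0), (1, 1), (1, 2), (1, 3)]
Unfold 2 (reflect across h@4): 12 holes -> [(0, 0), (0, 3), (1, 0), (1, 1), (1, 2), (1, 3), (6, 0), (6, 1), (6, 2), (6, 3), (7, 0), (7, 3)]
Unfold 3 (reflect across v@4): 24 holes -> [(0, 0), (0, 3), (0, 4), (0, 7), (1, 0), (1, 1), (1, 2), (1, 3), (1, 4), (1, 5), (1, 6), (1, 7), (6, 0), (6, 1), (6, 2), (6, 3), (6, 4), (6, 5), (6, 6), (6, 7), (7, 0), (7, 3), (7, 4), (7, 7)]
Unfold 4 (reflect across h@8): 48 holes -> [(0, 0), (0, 3), (0, 4), (0, 7), (1, 0), (1, 1), (1, 2), (1, 3), (1, 4), (1, 5), (1, 6), (1, 7), (6, 0), (6, 1), (6, 2), (6, 3), (6, 4), (6, 5), (6, 6), (6, 7), (7, 0), (7, 3), (7, 4), (7, 7), (8, 0), (8, 3), (8, 4), (8, 7), (9, 0), (9, 1), (9, 2), (9, 3), (9, 4), (9, 5), (9, 6), (9, 7), (14, 0), (14, 1), (14, 2), (14, 3), (14, 4), (14, 5), (14, 6), (14, 7), (15, 0), (15, 3), (15, 4), (15, 7)]
Unfold 5 (reflect across h@16): 96 holes -> [(0, 0), (0, 3), (0, 4), (0, 7), (1, 0), (1, 1), (1, 2), (1, 3), (1, 4), (1, 5), (1, 6), (1, 7), (6, 0), (6, 1), (6, 2), (6, 3), (6, 4), (6, 5), (6, 6), (6, 7), (7, 0), (7, 3), (7, 4), (7, 7), (8, 0), (8, 3), (8, 4), (8, 7), (9, 0), (9, 1), (9, 2), (9, 3), (9, 4), (9, 5), (9, 6), (9, 7), (14, 0), (14, 1), (14, 2), (14, 3), (14, 4), (14, 5), (14, 6), (14, 7), (15, 0), (15, 3), (15, 4), (15, 7), (16, 0), (16, 3), (16, 4), (16, 7), (17, 0), (17, 1), (17, 2), (17, 3), (17, 4), (17, 5), (17, 6), (17, 7), (22, 0), (22, 1), (22, 2), (22, 3), (22, 4), (22, 5), (22, 6), (22, 7), (23, 0), (23, 3), (23, 4), (23, 7), (24, 0), (24, 3), (24, 4), (24, 7), (25, 0), (25, 1), (25, 2), (25, 3), (25, 4), (25, 5), (25, 6), (25, 7), (30, 0), (30, 1), (30, 2), (30, 3), (30, 4), (30, 5), (30, 6), (30, 7), (31, 0), (31, 3), (31, 4), (31, 7)]
Holes: [(0, 0), (0, 3), (0, 4), (0, 7), (1, 0), (1, 1), (1, 2), (1, 3), (1, 4), (1, 5), (1, 6), (1, 7), (6, 0), (6, 1), (6, 2), (6, 3), (6, 4), (6, 5), (6, 6), (6, 7), (7, 0), (7, 3), (7, 4), (7, 7), (8, 0), (8, 3), (8, 4), (8, 7), (9, 0), (9, 1), (9, 2), (9, 3), (9, 4), (9, 5), (9, 6), (9, 7), (14, 0), (14, 1), (14, 2), (14, 3), (14, 4), (14, 5), (14, 6), (14, 7), (15, 0), (15, 3), (15, 4), (15, 7), (16, 0), (16, 3), (16, 4), (16, 7), (17, 0), (17, 1), (17, 2), (17, 3), (17, 4), (17, 5), (17, 6), (17, 7), (22, 0), (22, 1), (22, 2), (22, 3), (22, 4), (22, 5), (22, 6), (22, 7), (23, 0), (23, 3), (23, 4), (23, 7), (24, 0), (24, 3), (24, 4), (24, 7), (25, 0), (25, 1), (25, 2), (25, 3), (25, 4), (25, 5), (25, 6), (25, 7), (30, 0), (30, 1), (30, 2), (30, 3), (30, 4), (30, 5), (30, 6), (30, 7), (31, 0), (31, 3), (31, 4), (31, 7)]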